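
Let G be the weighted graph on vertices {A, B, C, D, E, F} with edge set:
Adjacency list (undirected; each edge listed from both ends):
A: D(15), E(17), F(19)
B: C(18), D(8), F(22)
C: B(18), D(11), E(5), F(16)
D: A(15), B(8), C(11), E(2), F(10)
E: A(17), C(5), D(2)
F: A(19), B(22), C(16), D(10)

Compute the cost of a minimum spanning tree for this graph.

Kruskal: consider edges lightest-first.
D E (2): add. Components now {A} {B} {C} {D,E} {F}
C E (5): add. Components now {A} {B} {C,D,E} {F}
B D (8): add. Components now {A} {B,C,D,E} {F}
D F (10): add. Components now {A} {B,C,D,E,F}
C D (11): skip — C and D already connected.
A D (15): add. Components now {A,B,C,D,E,F}
MST edges: D E, C E, B D, D F, A D; total weight 2+5+8+10+15 = 40.

40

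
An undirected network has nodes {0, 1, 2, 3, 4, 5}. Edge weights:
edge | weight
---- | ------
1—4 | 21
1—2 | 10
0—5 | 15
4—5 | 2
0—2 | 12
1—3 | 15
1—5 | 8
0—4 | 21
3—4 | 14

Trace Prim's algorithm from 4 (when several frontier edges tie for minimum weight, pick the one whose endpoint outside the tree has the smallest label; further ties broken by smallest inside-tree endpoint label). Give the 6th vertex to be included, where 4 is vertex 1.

3

Grow the tree from 4 using Prim:
Step 1: frontier [4—5 2, 3—4 14, 0—4 21, 1—4 21] → take 4—5 (2); add 5.
Step 2: frontier [3—4 14, 0—4 21, 1—4 21, 1—5 8, 0—5 15] → take 1—5 (8); add 1.
Step 3: frontier [1—2 10, 1—3 15, 3—4 14, 0—4 21, 0—5 15] → take 1—2 (10); add 2.
Step 4: frontier [1—3 15, 0—2 12, 3—4 14, 0—4 21, 0—5 15] → take 0—2 (12); add 0.
Step 5: frontier [1—3 15, 3—4 14] → take 3—4 (14); add 3.
Vertex order: 4, 5, 1, 2, 0, 3. The 6th vertex is 3.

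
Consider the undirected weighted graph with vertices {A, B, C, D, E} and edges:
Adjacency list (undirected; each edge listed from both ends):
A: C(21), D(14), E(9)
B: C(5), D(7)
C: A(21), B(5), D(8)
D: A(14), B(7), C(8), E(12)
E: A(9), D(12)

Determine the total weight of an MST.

Kruskal's algorithm — process edges by increasing weight (ties by edge label):
B–C (5): add — endpoints in different components.
B–D (7): add — endpoints in different components.
C–D (8): skip — C and D already connected.
A–E (9): add — endpoints in different components.
D–E (12): add — endpoints in different components.
MST edges: B–C, B–D, A–E, D–E; total weight 5+7+9+12 = 33.

33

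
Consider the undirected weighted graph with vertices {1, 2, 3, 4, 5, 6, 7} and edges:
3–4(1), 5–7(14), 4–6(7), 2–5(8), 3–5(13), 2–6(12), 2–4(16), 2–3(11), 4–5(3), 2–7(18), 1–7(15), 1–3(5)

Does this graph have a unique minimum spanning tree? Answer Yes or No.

Yes

Kruskal: consider edges lightest-first.
3–4 (1): add — endpoints in different components.
4–5 (3): add — endpoints in different components.
1–3 (5): add — endpoints in different components.
4–6 (7): add — endpoints in different components.
2–5 (8): add — endpoints in different components.
2–3 (11): skip — 2 and 3 already connected.
2–6 (12): skip — 2 and 6 already connected.
3–5 (13): skip — 3 and 5 already connected.
5–7 (14): add — endpoints in different components.
Every non-tree edge has weight strictly greater than the heaviest edge on the tree path between its endpoints, so the MST is unique.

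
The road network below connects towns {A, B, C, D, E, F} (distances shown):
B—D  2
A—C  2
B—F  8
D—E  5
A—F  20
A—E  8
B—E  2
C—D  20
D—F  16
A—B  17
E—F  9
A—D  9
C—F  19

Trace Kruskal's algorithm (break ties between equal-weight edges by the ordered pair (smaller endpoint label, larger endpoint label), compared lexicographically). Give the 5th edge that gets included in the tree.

B-F

Kruskal: consider edges lightest-first.
A—C (2): add. Components now {A,C} {B} {D} {E} {F}
B—D (2): add. Components now {A,C} {B,D} {E} {F}
B—E (2): add. Components now {A,C} {B,D,E} {F}
D—E (5): skip — D and E already connected.
A—E (8): add. Components now {A,B,C,D,E} {F}
B—F (8): add. Components now {A,B,C,D,E,F}
The 5th edge added is B—F.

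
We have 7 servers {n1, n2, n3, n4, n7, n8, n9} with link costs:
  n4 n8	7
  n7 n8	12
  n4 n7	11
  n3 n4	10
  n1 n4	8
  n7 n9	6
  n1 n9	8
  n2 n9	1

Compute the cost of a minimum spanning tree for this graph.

40

Prim, starting at n3.
Step 1: cheapest edge leaving the tree is n3 n4 (10); add n4.
Step 2: cheapest edge leaving the tree is n4 n8 (7); add n8.
Step 3: cheapest edge leaving the tree is n1 n4 (8); add n1.
Step 4: cheapest edge leaving the tree is n1 n9 (8); add n9.
Step 5: cheapest edge leaving the tree is n2 n9 (1); add n2.
Step 6: cheapest edge leaving the tree is n7 n9 (6); add n7.
MST edges: n3 n4, n4 n8, n1 n4, n1 n9, n2 n9, n7 n9; total weight 10+7+8+8+1+6 = 40.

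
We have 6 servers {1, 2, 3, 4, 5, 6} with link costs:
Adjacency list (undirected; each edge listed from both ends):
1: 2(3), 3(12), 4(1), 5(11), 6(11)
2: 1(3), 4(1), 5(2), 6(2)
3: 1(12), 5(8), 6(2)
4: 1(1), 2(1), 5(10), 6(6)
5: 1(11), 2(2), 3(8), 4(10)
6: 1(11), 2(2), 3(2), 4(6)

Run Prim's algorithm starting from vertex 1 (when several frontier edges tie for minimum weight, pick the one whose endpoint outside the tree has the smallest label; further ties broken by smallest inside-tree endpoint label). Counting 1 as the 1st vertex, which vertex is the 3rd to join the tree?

Prim, starting at 1.
Step 1: cheapest edge leaving the tree is 1 4 (1); add 4.
Step 2: cheapest edge leaving the tree is 2 4 (1); add 2.
Step 3: cheapest edge leaving the tree is 2 5 (2); add 5.
Step 4: cheapest edge leaving the tree is 2 6 (2); add 6.
Step 5: cheapest edge leaving the tree is 3 6 (2); add 3.
Vertex order: 1, 4, 2, 5, 6, 3. The 3rd vertex is 2.

2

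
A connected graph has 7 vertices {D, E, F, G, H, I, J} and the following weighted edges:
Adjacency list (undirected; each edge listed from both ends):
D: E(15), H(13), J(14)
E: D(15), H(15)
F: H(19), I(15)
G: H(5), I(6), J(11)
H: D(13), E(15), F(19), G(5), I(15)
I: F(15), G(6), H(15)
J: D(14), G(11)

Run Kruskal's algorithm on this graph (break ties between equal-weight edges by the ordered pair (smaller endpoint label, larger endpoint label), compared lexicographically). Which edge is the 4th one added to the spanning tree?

Sort edges by weight, then run Kruskal:
G–H (5): add. Components now {D} {E} {F} {G,H} {I} {J}
G–I (6): add. Components now {D} {E} {F} {G,H,I} {J}
G–J (11): add. Components now {D} {E} {F} {G,H,I,J}
D–H (13): add. Components now {D,G,H,I,J} {E} {F}
D–J (14): skip — D and J already connected.
D–E (15): add. Components now {D,E,G,H,I,J} {F}
E–H (15): skip — E and H already connected.
F–I (15): add. Components now {D,E,F,G,H,I,J}
The 4th edge added is D–H.

D-H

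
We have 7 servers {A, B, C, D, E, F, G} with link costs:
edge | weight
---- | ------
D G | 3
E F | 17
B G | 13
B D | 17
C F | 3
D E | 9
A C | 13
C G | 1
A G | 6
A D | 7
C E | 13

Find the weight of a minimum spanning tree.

Sort edges by weight, then run Kruskal:
C G (1): add — endpoints in different components.
C F (3): add — endpoints in different components.
D G (3): add — endpoints in different components.
A G (6): add — endpoints in different components.
A D (7): skip — A and D already connected.
D E (9): add — endpoints in different components.
A C (13): skip — A and C already connected.
B G (13): add — endpoints in different components.
MST edges: C G, C F, D G, A G, D E, B G; total weight 1+3+3+6+9+13 = 35.

35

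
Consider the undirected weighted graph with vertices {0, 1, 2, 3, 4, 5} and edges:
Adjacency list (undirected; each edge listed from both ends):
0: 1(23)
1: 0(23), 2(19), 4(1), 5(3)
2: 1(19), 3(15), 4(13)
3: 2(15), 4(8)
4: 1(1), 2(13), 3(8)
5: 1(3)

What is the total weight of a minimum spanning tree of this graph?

48

Kruskal's algorithm — process edges by increasing weight (ties by edge label):
1–4 (1): add. Components now {0} {1,4} {2} {3} {5}
1–5 (3): add. Components now {0} {1,4,5} {2} {3}
3–4 (8): add. Components now {0} {1,3,4,5} {2}
2–4 (13): add. Components now {0} {1,2,3,4,5}
2–3 (15): skip — 2 and 3 already connected.
1–2 (19): skip — 1 and 2 already connected.
0–1 (23): add. Components now {0,1,2,3,4,5}
MST edges: 1–4, 1–5, 3–4, 2–4, 0–1; total weight 1+3+8+13+23 = 48.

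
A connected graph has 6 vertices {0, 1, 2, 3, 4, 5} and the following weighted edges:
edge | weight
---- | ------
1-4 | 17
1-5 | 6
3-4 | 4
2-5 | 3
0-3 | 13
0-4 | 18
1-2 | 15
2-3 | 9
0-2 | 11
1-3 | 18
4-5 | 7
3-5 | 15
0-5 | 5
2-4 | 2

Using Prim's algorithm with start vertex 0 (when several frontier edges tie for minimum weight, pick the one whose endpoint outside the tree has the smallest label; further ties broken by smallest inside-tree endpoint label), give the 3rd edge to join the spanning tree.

Grow the tree from 0 using Prim:
Step 1: frontier [0-5 5, 0-2 11, 0-3 13, 0-4 18] → take 0-5 (5); add 5.
Step 2: frontier [0-2 11, 0-3 13, 0-4 18, 2-5 3, 1-5 6, 4-5 7, 3-5 15] → take 2-5 (3); add 2.
Step 3: frontier [0-3 13, 0-4 18, 2-4 2, 2-3 9, 1-2 15, 1-5 6, 4-5 7, 3-5 15] → take 2-4 (2); add 4.
Step 4: frontier [0-3 13, 2-3 9, 1-2 15, 3-4 4, 1-4 17, 1-5 6, 3-5 15] → take 3-4 (4); add 3.
Step 5: frontier [1-2 15, 1-3 18, 1-4 17, 1-5 6] → take 1-5 (6); add 1.
The 3rd edge added is 2-4.

2-4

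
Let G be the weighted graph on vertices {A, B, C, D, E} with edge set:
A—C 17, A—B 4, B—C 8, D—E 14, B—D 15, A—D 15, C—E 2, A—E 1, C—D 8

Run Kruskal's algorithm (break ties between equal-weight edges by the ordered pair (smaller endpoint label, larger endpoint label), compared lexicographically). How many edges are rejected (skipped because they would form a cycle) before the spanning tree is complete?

1

Kruskal: consider edges lightest-first.
A—E (1): add. Components now {A,E} {B} {C} {D}
C—E (2): add. Components now {A,C,E} {B} {D}
A—B (4): add. Components now {A,B,C,E} {D}
B—C (8): skip — B and C already connected.
C—D (8): add. Components now {A,B,C,D,E}
Edges rejected before the tree was complete: 1.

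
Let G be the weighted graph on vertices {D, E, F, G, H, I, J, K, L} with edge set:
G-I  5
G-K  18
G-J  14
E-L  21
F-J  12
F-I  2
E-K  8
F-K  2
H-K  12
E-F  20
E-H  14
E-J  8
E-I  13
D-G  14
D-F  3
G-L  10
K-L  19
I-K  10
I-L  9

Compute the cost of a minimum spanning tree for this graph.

49

Prim's algorithm from G:
Step 1: cheapest edge leaving the tree is G-I (5); add I.
Step 2: cheapest edge leaving the tree is F-I (2); add F.
Step 3: cheapest edge leaving the tree is F-K (2); add K.
Step 4: cheapest edge leaving the tree is D-F (3); add D.
Step 5: cheapest edge leaving the tree is E-K (8); add E.
Step 6: cheapest edge leaving the tree is E-J (8); add J.
Step 7: cheapest edge leaving the tree is I-L (9); add L.
Step 8: cheapest edge leaving the tree is H-K (12); add H.
MST edges: G-I, F-I, F-K, D-F, E-K, E-J, I-L, H-K; total weight 5+2+2+3+8+8+9+12 = 49.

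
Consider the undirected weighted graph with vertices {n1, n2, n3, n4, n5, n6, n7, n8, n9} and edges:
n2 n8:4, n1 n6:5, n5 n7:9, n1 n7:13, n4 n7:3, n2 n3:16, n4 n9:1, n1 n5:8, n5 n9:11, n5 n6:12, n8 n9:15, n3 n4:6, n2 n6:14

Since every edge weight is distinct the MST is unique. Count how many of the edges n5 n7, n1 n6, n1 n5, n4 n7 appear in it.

4

Kruskal's algorithm — process edges by increasing weight (ties by edge label):
n4 n9 (1): add — endpoints in different components.
n4 n7 (3): add — endpoints in different components.
n2 n8 (4): add — endpoints in different components.
n1 n6 (5): add — endpoints in different components.
n3 n4 (6): add — endpoints in different components.
n1 n5 (8): add — endpoints in different components.
n5 n7 (9): add — endpoints in different components.
n5 n9 (11): skip — n9 and n5 already connected.
n5 n6 (12): skip — n5 and n6 already connected.
n1 n7 (13): skip — n1 and n7 already connected.
n2 n6 (14): add — endpoints in different components.
MST edge set: {n4 n9, n4 n7, n2 n8, n1 n6, n3 n4, n1 n5, n5 n7, n2 n6}.
Of the listed edges, {n5 n7, n1 n6, n1 n5, n4 n7} are in the MST → 4.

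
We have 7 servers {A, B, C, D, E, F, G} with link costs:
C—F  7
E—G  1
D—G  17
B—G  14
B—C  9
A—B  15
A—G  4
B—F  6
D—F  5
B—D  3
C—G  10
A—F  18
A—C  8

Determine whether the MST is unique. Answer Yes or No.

Kruskal's algorithm — process edges by increasing weight (ties by edge label):
E—G (1): add — endpoints in different components.
B—D (3): add — endpoints in different components.
A—G (4): add — endpoints in different components.
D—F (5): add — endpoints in different components.
B—F (6): skip — B and F already connected.
C—F (7): add — endpoints in different components.
A—C (8): add — endpoints in different components.
Every non-tree edge has weight strictly greater than the heaviest edge on the tree path between its endpoints, so the MST is unique.

Yes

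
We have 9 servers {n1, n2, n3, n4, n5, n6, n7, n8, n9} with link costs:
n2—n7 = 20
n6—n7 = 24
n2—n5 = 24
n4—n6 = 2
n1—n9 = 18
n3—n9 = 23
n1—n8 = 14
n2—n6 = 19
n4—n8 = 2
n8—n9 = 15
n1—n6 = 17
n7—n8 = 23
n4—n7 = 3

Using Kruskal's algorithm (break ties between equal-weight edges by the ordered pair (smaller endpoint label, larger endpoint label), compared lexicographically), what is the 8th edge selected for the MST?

Sort edges by weight, then run Kruskal:
n4—n6 (2): add — endpoints in different components.
n4—n8 (2): add — endpoints in different components.
n4—n7 (3): add — endpoints in different components.
n1—n8 (14): add — endpoints in different components.
n8—n9 (15): add — endpoints in different components.
n1—n6 (17): skip — n6 and n1 already connected.
n1—n9 (18): skip — n1 and n9 already connected.
n2—n6 (19): add — endpoints in different components.
n2—n7 (20): skip — n7 and n2 already connected.
n3—n9 (23): add — endpoints in different components.
n7—n8 (23): skip — n8 and n7 already connected.
n2—n5 (24): add — endpoints in different components.
The 8th edge added is n2—n5.

n2-n5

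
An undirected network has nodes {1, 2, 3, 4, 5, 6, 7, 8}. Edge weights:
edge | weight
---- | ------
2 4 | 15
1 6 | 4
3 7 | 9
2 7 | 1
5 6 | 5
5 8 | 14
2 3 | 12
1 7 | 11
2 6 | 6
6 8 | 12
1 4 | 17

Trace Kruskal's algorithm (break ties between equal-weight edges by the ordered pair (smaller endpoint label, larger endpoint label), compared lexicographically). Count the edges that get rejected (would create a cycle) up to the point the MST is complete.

3

Kruskal's algorithm — process edges by increasing weight (ties by edge label):
2 7 (1): add — endpoints in different components.
1 6 (4): add — endpoints in different components.
5 6 (5): add — endpoints in different components.
2 6 (6): add — endpoints in different components.
3 7 (9): add — endpoints in different components.
1 7 (11): skip — 1 and 7 already connected.
2 3 (12): skip — 2 and 3 already connected.
6 8 (12): add — endpoints in different components.
5 8 (14): skip — 5 and 8 already connected.
2 4 (15): add — endpoints in different components.
Edges rejected before the tree was complete: 3.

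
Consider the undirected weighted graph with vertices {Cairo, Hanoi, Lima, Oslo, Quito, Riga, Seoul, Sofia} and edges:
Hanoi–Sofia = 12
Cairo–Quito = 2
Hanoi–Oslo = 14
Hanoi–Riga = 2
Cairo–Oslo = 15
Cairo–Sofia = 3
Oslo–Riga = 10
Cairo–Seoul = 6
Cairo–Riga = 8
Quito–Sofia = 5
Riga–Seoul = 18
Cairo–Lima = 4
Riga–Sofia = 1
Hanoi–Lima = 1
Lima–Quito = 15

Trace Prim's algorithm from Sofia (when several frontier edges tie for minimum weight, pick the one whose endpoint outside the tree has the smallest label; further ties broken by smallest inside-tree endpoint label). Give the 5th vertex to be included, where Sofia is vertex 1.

Cairo

Prim's algorithm from Sofia:
Step 1: cheapest edge leaving the tree is Riga–Sofia (1); add Riga.
Step 2: cheapest edge leaving the tree is Hanoi–Riga (2); add Hanoi.
Step 3: cheapest edge leaving the tree is Hanoi–Lima (1); add Lima.
Step 4: cheapest edge leaving the tree is Cairo–Sofia (3); add Cairo.
Step 5: cheapest edge leaving the tree is Cairo–Quito (2); add Quito.
Step 6: cheapest edge leaving the tree is Cairo–Seoul (6); add Seoul.
Step 7: cheapest edge leaving the tree is Oslo–Riga (10); add Oslo.
Vertex order: Sofia, Riga, Hanoi, Lima, Cairo, Quito, Seoul, Oslo. The 5th vertex is Cairo.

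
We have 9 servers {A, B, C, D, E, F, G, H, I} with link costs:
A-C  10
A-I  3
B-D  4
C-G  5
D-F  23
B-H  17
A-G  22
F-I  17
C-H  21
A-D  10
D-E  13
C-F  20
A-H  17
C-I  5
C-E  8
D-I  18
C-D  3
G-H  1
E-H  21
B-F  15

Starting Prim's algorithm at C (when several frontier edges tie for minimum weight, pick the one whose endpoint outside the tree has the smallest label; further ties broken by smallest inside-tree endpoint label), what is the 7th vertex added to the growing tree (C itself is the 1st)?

Grow the tree from C using Prim:
Step 1: cheapest edge leaving the tree is C-D (3); add D.
Step 2: cheapest edge leaving the tree is B-D (4); add B.
Step 3: cheapest edge leaving the tree is C-G (5); add G.
Step 4: cheapest edge leaving the tree is G-H (1); add H.
Step 5: cheapest edge leaving the tree is C-I (5); add I.
Step 6: cheapest edge leaving the tree is A-I (3); add A.
Step 7: cheapest edge leaving the tree is C-E (8); add E.
Step 8: cheapest edge leaving the tree is B-F (15); add F.
Vertex order: C, D, B, G, H, I, A, E, F. The 7th vertex is A.

A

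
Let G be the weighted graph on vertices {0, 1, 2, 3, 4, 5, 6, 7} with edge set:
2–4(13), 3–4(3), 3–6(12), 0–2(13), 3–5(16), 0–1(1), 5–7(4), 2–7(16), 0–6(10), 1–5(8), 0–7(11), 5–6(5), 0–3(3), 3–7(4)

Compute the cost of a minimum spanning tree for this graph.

Prim, starting at 2.
Step 1: cheapest edge leaving the tree is 0–2 (13); add 0.
Step 2: cheapest edge leaving the tree is 0–1 (1); add 1.
Step 3: cheapest edge leaving the tree is 0–3 (3); add 3.
Step 4: cheapest edge leaving the tree is 3–4 (3); add 4.
Step 5: cheapest edge leaving the tree is 3–7 (4); add 7.
Step 6: cheapest edge leaving the tree is 5–7 (4); add 5.
Step 7: cheapest edge leaving the tree is 5–6 (5); add 6.
MST edges: 0–2, 0–1, 0–3, 3–4, 3–7, 5–7, 5–6; total weight 13+1+3+3+4+4+5 = 33.

33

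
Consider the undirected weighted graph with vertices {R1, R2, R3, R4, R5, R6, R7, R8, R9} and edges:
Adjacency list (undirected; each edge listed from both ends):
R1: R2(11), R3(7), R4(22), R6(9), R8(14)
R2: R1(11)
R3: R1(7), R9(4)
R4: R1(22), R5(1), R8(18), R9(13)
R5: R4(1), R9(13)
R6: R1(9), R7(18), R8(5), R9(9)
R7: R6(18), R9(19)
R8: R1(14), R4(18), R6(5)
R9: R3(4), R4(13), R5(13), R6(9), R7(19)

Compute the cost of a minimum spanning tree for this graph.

68

Sort edges by weight, then run Kruskal:
R4–R5 (1): add — endpoints in different components.
R3–R9 (4): add — endpoints in different components.
R6–R8 (5): add — endpoints in different components.
R1–R3 (7): add — endpoints in different components.
R1–R6 (9): add — endpoints in different components.
R6–R9 (9): skip — R9 and R6 already connected.
R1–R2 (11): add — endpoints in different components.
R4–R9 (13): add — endpoints in different components.
R5–R9 (13): skip — R5 and R9 already connected.
R1–R8 (14): skip — R1 and R8 already connected.
R4–R8 (18): skip — R8 and R4 already connected.
R6–R7 (18): add — endpoints in different components.
MST edges: R4–R5, R3–R9, R6–R8, R1–R3, R1–R6, R1–R2, R4–R9, R6–R7; total weight 1+4+5+7+9+11+13+18 = 68.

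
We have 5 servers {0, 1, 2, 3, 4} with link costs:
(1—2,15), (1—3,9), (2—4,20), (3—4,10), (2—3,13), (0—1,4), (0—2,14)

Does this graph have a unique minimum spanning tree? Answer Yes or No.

Kruskal's algorithm — process edges by increasing weight (ties by edge label):
0—1 (4): add. Components now {0,1} {2} {3} {4}
1—3 (9): add. Components now {0,1,3} {2} {4}
3—4 (10): add. Components now {0,1,3,4} {2}
2—3 (13): add. Components now {0,1,2,3,4}
Every non-tree edge has weight strictly greater than the heaviest edge on the tree path between its endpoints, so the MST is unique.

Yes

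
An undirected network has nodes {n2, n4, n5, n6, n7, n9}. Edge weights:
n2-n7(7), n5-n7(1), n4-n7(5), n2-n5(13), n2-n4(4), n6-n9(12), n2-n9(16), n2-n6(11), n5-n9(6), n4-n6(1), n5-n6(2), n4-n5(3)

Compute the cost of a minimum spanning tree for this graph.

14

Grow the tree from n5 using Prim:
Step 1: cheapest edge leaving the tree is n5-n7 (1); add n7.
Step 2: cheapest edge leaving the tree is n5-n6 (2); add n6.
Step 3: cheapest edge leaving the tree is n4-n6 (1); add n4.
Step 4: cheapest edge leaving the tree is n2-n4 (4); add n2.
Step 5: cheapest edge leaving the tree is n5-n9 (6); add n9.
MST edges: n5-n7, n5-n6, n4-n6, n2-n4, n5-n9; total weight 1+2+1+4+6 = 14.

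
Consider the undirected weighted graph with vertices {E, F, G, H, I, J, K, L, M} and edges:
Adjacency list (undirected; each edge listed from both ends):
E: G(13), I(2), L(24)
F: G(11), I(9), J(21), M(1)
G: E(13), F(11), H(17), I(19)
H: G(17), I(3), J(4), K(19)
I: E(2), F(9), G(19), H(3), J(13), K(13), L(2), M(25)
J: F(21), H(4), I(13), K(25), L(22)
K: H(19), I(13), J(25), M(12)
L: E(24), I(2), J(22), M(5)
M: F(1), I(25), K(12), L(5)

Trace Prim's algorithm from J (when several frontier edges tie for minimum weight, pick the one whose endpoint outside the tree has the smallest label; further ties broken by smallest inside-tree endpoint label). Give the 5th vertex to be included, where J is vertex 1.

Grow the tree from J using Prim:
Step 1: cheapest edge leaving the tree is H J (4); add H.
Step 2: cheapest edge leaving the tree is H I (3); add I.
Step 3: cheapest edge leaving the tree is E I (2); add E.
Step 4: cheapest edge leaving the tree is I L (2); add L.
Step 5: cheapest edge leaving the tree is L M (5); add M.
Step 6: cheapest edge leaving the tree is F M (1); add F.
Step 7: cheapest edge leaving the tree is F G (11); add G.
Step 8: cheapest edge leaving the tree is K M (12); add K.
Vertex order: J, H, I, E, L, M, F, G, K. The 5th vertex is L.

L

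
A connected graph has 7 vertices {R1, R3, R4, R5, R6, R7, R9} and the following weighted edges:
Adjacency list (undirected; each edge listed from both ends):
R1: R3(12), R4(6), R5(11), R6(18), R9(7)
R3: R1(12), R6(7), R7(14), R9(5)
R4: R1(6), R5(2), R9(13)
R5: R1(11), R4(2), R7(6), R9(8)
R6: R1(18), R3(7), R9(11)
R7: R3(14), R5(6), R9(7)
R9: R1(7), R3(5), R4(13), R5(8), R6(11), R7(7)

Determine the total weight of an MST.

Kruskal's algorithm — process edges by increasing weight (ties by edge label):
R4–R5 (2): add — endpoints in different components.
R3–R9 (5): add — endpoints in different components.
R1–R4 (6): add — endpoints in different components.
R5–R7 (6): add — endpoints in different components.
R1–R9 (7): add — endpoints in different components.
R3–R6 (7): add — endpoints in different components.
MST edges: R4–R5, R3–R9, R1–R4, R5–R7, R1–R9, R3–R6; total weight 2+5+6+6+7+7 = 33.

33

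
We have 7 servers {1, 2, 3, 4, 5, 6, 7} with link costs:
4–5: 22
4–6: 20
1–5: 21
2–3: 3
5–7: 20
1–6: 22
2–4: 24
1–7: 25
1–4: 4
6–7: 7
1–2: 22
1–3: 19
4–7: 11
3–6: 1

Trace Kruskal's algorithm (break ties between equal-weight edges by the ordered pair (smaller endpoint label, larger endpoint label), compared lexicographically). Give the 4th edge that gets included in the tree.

Kruskal: consider edges lightest-first.
3–6 (1): add. Components now {1} {2} {3,6} {4} {5} {7}
2–3 (3): add. Components now {1} {2,3,6} {4} {5} {7}
1–4 (4): add. Components now {1,4} {2,3,6} {5} {7}
6–7 (7): add. Components now {1,4} {2,3,6,7} {5}
4–7 (11): add. Components now {1,2,3,4,6,7} {5}
1–3 (19): skip — 1 and 3 already connected.
4–6 (20): skip — 4 and 6 already connected.
5–7 (20): add. Components now {1,2,3,4,5,6,7}
The 4th edge added is 6–7.

6-7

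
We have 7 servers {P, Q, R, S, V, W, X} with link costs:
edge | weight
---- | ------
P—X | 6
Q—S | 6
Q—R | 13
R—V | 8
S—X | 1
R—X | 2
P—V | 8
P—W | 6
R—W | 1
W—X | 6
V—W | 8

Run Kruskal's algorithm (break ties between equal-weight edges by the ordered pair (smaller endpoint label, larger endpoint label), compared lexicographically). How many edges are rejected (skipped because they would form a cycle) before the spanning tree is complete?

Sort edges by weight, then run Kruskal:
R—W (1): add — endpoints in different components.
S—X (1): add — endpoints in different components.
R—X (2): add — endpoints in different components.
P—W (6): add — endpoints in different components.
P—X (6): skip — X and P already connected.
Q—S (6): add — endpoints in different components.
W—X (6): skip — W and X already connected.
P—V (8): add — endpoints in different components.
Edges rejected before the tree was complete: 2.

2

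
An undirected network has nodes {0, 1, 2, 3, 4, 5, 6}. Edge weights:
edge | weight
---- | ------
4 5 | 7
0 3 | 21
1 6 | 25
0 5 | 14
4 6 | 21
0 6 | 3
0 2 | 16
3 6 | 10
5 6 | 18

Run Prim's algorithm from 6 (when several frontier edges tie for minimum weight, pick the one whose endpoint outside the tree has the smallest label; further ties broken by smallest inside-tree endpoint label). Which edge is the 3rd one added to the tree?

Prim's algorithm from 6:
Step 1: cheapest edge leaving the tree is 0 6 (3); add 0.
Step 2: cheapest edge leaving the tree is 3 6 (10); add 3.
Step 3: cheapest edge leaving the tree is 0 5 (14); add 5.
Step 4: cheapest edge leaving the tree is 4 5 (7); add 4.
Step 5: cheapest edge leaving the tree is 0 2 (16); add 2.
Step 6: cheapest edge leaving the tree is 1 6 (25); add 1.
The 3rd edge added is 0 5.

0-5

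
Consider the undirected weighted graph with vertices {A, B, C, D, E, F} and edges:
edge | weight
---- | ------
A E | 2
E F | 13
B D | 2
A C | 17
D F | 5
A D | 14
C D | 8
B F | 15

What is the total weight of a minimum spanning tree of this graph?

30

Prim's algorithm from B:
Step 1: cheapest edge leaving the tree is B D (2); add D.
Step 2: cheapest edge leaving the tree is D F (5); add F.
Step 3: cheapest edge leaving the tree is C D (8); add C.
Step 4: cheapest edge leaving the tree is E F (13); add E.
Step 5: cheapest edge leaving the tree is A E (2); add A.
MST edges: B D, D F, C D, E F, A E; total weight 2+5+8+13+2 = 30.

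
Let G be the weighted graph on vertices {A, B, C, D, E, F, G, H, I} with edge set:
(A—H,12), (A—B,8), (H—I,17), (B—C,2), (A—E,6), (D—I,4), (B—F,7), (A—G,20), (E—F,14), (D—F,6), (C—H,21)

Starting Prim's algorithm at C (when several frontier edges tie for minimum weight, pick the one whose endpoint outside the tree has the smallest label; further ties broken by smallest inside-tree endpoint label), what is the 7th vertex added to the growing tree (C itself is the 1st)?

Prim, starting at C.
Step 1: cheapest edge leaving the tree is B—C (2); add B.
Step 2: cheapest edge leaving the tree is B—F (7); add F.
Step 3: cheapest edge leaving the tree is D—F (6); add D.
Step 4: cheapest edge leaving the tree is D—I (4); add I.
Step 5: cheapest edge leaving the tree is A—B (8); add A.
Step 6: cheapest edge leaving the tree is A—E (6); add E.
Step 7: cheapest edge leaving the tree is A—H (12); add H.
Step 8: cheapest edge leaving the tree is A—G (20); add G.
Vertex order: C, B, F, D, I, A, E, H, G. The 7th vertex is E.

E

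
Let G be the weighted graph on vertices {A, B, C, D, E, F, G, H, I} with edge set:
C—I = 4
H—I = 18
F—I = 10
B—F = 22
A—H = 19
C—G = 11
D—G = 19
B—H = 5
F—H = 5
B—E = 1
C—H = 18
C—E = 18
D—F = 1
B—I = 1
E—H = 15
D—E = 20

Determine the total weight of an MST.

Kruskal: consider edges lightest-first.
B—E (1): add — endpoints in different components.
B—I (1): add — endpoints in different components.
D—F (1): add — endpoints in different components.
C—I (4): add — endpoints in different components.
B—H (5): add — endpoints in different components.
F—H (5): add — endpoints in different components.
F—I (10): skip — F and I already connected.
C—G (11): add — endpoints in different components.
E—H (15): skip — E and H already connected.
C—E (18): skip — C and E already connected.
C—H (18): skip — C and H already connected.
H—I (18): skip — H and I already connected.
A—H (19): add — endpoints in different components.
MST edges: B—E, B—I, D—F, C—I, B—H, F—H, C—G, A—H; total weight 1+1+1+4+5+5+11+19 = 47.

47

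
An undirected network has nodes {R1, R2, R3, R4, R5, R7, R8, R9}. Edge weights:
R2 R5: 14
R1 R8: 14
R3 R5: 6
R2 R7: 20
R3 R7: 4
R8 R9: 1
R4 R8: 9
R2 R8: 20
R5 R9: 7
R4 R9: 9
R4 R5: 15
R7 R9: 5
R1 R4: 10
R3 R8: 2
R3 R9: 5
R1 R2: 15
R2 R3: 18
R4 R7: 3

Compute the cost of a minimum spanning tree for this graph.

40

Prim, starting at R8.
Step 1: cheapest edge leaving the tree is R8 R9 (1); add R9.
Step 2: cheapest edge leaving the tree is R3 R8 (2); add R3.
Step 3: cheapest edge leaving the tree is R3 R7 (4); add R7.
Step 4: cheapest edge leaving the tree is R4 R7 (3); add R4.
Step 5: cheapest edge leaving the tree is R3 R5 (6); add R5.
Step 6: cheapest edge leaving the tree is R1 R4 (10); add R1.
Step 7: cheapest edge leaving the tree is R2 R5 (14); add R2.
MST edges: R8 R9, R3 R8, R3 R7, R4 R7, R3 R5, R1 R4, R2 R5; total weight 1+2+4+3+6+10+14 = 40.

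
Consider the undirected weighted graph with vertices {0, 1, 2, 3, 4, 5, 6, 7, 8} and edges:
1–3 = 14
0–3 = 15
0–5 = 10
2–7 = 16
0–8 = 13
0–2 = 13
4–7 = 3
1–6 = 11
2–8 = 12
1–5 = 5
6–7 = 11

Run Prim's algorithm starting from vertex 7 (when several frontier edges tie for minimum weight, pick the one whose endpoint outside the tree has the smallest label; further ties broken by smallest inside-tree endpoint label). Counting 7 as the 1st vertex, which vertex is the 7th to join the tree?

Prim's algorithm from 7:
Step 1: cheapest edge leaving the tree is 4–7 (3); add 4.
Step 2: cheapest edge leaving the tree is 6–7 (11); add 6.
Step 3: cheapest edge leaving the tree is 1–6 (11); add 1.
Step 4: cheapest edge leaving the tree is 1–5 (5); add 5.
Step 5: cheapest edge leaving the tree is 0–5 (10); add 0.
Step 6: cheapest edge leaving the tree is 0–2 (13); add 2.
Step 7: cheapest edge leaving the tree is 2–8 (12); add 8.
Step 8: cheapest edge leaving the tree is 1–3 (14); add 3.
Vertex order: 7, 4, 6, 1, 5, 0, 2, 8, 3. The 7th vertex is 2.

2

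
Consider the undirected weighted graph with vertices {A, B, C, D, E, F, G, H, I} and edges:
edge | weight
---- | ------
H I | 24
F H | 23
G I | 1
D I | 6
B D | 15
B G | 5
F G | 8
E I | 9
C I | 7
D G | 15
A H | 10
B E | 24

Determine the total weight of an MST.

69

Kruskal's algorithm — process edges by increasing weight (ties by edge label):
G I (1): add — endpoints in different components.
B G (5): add — endpoints in different components.
D I (6): add — endpoints in different components.
C I (7): add — endpoints in different components.
F G (8): add — endpoints in different components.
E I (9): add — endpoints in different components.
A H (10): add — endpoints in different components.
B D (15): skip — B and D already connected.
D G (15): skip — D and G already connected.
F H (23): add — endpoints in different components.
MST edges: G I, B G, D I, C I, F G, E I, A H, F H; total weight 1+5+6+7+8+9+10+23 = 69.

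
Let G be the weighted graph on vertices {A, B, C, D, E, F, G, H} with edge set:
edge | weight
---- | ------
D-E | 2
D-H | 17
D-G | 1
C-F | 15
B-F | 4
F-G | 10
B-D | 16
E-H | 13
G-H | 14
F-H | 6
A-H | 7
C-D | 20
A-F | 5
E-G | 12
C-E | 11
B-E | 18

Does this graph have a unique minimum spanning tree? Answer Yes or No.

Yes

Kruskal's algorithm — process edges by increasing weight (ties by edge label):
D-G (1): add — endpoints in different components.
D-E (2): add — endpoints in different components.
B-F (4): add — endpoints in different components.
A-F (5): add — endpoints in different components.
F-H (6): add — endpoints in different components.
A-H (7): skip — A and H already connected.
F-G (10): add — endpoints in different components.
C-E (11): add — endpoints in different components.
Every non-tree edge has weight strictly greater than the heaviest edge on the tree path between its endpoints, so the MST is unique.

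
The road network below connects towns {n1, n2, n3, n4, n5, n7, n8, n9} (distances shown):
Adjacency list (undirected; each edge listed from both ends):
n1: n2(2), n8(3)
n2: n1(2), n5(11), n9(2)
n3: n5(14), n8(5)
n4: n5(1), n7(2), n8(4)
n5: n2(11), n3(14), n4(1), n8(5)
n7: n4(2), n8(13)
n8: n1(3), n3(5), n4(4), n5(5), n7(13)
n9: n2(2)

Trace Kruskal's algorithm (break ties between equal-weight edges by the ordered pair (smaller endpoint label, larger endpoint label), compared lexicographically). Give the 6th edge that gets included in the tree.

Sort edges by weight, then run Kruskal:
n4–n5 (1): add — endpoints in different components.
n1–n2 (2): add — endpoints in different components.
n2–n9 (2): add — endpoints in different components.
n4–n7 (2): add — endpoints in different components.
n1–n8 (3): add — endpoints in different components.
n4–n8 (4): add — endpoints in different components.
n3–n8 (5): add — endpoints in different components.
The 6th edge added is n4–n8.

n4-n8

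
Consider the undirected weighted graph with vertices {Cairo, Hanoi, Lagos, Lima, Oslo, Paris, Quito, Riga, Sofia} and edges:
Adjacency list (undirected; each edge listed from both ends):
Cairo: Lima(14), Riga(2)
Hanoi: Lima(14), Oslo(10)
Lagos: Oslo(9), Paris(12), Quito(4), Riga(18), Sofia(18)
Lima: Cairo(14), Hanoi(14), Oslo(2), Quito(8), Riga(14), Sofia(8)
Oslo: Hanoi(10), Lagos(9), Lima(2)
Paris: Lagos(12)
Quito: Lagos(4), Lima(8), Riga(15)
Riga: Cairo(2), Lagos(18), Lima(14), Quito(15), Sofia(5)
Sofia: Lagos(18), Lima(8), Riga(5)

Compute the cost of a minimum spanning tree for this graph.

Grow the tree from Riga using Prim:
Step 1: cheapest edge leaving the tree is Cairo—Riga (2); add Cairo.
Step 2: cheapest edge leaving the tree is Riga—Sofia (5); add Sofia.
Step 3: cheapest edge leaving the tree is Lima—Sofia (8); add Lima.
Step 4: cheapest edge leaving the tree is Lima—Oslo (2); add Oslo.
Step 5: cheapest edge leaving the tree is Lima—Quito (8); add Quito.
Step 6: cheapest edge leaving the tree is Lagos—Quito (4); add Lagos.
Step 7: cheapest edge leaving the tree is Hanoi—Oslo (10); add Hanoi.
Step 8: cheapest edge leaving the tree is Lagos—Paris (12); add Paris.
MST edges: Cairo—Riga, Riga—Sofia, Lima—Sofia, Lima—Oslo, Lima—Quito, Lagos—Quito, Hanoi—Oslo, Lagos—Paris; total weight 2+5+8+2+8+4+10+12 = 51.

51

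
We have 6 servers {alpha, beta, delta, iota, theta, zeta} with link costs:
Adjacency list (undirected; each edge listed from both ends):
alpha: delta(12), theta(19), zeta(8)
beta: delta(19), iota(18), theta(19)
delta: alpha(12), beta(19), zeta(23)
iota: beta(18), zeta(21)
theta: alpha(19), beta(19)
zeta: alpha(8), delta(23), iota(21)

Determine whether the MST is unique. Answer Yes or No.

No

Kruskal: consider edges lightest-first.
alpha-zeta (8): add — endpoints in different components.
alpha-delta (12): add — endpoints in different components.
beta-iota (18): add — endpoints in different components.
alpha-theta (19): add — endpoints in different components.
beta-delta (19): add — endpoints in different components.
Non-tree edge beta-theta has weight 19, equal to the heaviest edge on its tree cycle — swapping gives another MST of the same weight. Not unique.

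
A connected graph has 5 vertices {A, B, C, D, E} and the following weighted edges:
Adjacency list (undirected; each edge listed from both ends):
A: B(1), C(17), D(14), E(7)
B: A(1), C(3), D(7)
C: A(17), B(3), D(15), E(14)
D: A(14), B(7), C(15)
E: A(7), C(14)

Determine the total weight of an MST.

18

Prim's algorithm from E:
Step 1: frontier [A–E 7, C–E 14] → take A–E (7); add A.
Step 2: frontier [A–B 1, A–D 14, A–C 17, C–E 14] → take A–B (1); add B.
Step 3: frontier [A–D 14, A–C 17, B–C 3, B–D 7, C–E 14] → take B–C (3); add C.
Step 4: frontier [A–D 14, B–D 7, C–D 15] → take B–D (7); add D.
MST edges: A–E, A–B, B–C, B–D; total weight 7+1+3+7 = 18.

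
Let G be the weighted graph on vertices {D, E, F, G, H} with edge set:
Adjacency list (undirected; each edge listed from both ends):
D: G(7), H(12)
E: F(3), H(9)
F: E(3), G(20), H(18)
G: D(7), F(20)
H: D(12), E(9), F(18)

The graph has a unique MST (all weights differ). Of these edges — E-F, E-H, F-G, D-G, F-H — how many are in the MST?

Kruskal's algorithm — process edges by increasing weight (ties by edge label):
E-F (3): add. Components now {D} {E,F} {G} {H}
D-G (7): add. Components now {D,G} {E,F} {H}
E-H (9): add. Components now {D,G} {E,F,H}
D-H (12): add. Components now {D,E,F,G,H}
MST edge set: {E-F, D-G, E-H, D-H}.
Of the listed edges, {E-F, E-H, D-G} are in the MST → 3.

3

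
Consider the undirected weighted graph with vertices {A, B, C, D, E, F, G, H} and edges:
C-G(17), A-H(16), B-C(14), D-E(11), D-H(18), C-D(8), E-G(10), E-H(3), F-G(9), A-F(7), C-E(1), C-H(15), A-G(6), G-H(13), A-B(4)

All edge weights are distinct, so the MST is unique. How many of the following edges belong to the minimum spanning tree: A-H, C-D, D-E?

1

Kruskal: consider edges lightest-first.
C-E (1): add — endpoints in different components.
E-H (3): add — endpoints in different components.
A-B (4): add — endpoints in different components.
A-G (6): add — endpoints in different components.
A-F (7): add — endpoints in different components.
C-D (8): add — endpoints in different components.
F-G (9): skip — F and G already connected.
E-G (10): add — endpoints in different components.
MST edge set: {C-E, E-H, A-B, A-G, A-F, C-D, E-G}.
Of the listed edges, {C-D} are in the MST → 1.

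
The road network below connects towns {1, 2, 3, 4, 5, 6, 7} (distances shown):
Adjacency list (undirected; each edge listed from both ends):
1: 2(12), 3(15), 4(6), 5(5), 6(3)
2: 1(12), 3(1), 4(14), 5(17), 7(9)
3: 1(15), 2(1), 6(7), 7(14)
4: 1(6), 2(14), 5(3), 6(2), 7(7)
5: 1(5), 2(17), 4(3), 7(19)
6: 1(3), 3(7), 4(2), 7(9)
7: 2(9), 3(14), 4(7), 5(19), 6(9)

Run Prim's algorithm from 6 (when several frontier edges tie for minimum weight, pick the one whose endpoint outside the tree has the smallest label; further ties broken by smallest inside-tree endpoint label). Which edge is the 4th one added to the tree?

Prim, starting at 6.
Step 1: cheapest edge leaving the tree is 4–6 (2); add 4.
Step 2: cheapest edge leaving the tree is 1–6 (3); add 1.
Step 3: cheapest edge leaving the tree is 4–5 (3); add 5.
Step 4: cheapest edge leaving the tree is 3–6 (7); add 3.
Step 5: cheapest edge leaving the tree is 2–3 (1); add 2.
Step 6: cheapest edge leaving the tree is 4–7 (7); add 7.
The 4th edge added is 3–6.

3-6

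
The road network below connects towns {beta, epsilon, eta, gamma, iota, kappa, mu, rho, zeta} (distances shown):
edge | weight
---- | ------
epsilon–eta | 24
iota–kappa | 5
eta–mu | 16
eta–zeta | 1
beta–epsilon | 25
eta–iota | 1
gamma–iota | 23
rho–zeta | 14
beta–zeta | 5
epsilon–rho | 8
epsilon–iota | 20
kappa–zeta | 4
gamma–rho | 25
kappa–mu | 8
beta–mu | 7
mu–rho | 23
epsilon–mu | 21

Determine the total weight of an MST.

63

Prim, starting at rho.
Step 1: cheapest edge leaving the tree is epsilon–rho (8); add epsilon.
Step 2: cheapest edge leaving the tree is rho–zeta (14); add zeta.
Step 3: cheapest edge leaving the tree is eta–zeta (1); add eta.
Step 4: cheapest edge leaving the tree is eta–iota (1); add iota.
Step 5: cheapest edge leaving the tree is kappa–zeta (4); add kappa.
Step 6: cheapest edge leaving the tree is beta–zeta (5); add beta.
Step 7: cheapest edge leaving the tree is beta–mu (7); add mu.
Step 8: cheapest edge leaving the tree is gamma–iota (23); add gamma.
MST edges: epsilon–rho, rho–zeta, eta–zeta, eta–iota, kappa–zeta, beta–zeta, beta–mu, gamma–iota; total weight 8+14+1+1+4+5+7+23 = 63.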